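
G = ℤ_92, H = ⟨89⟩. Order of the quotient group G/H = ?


|⟨89⟩| = n / gcd(89, 92) = 92 / 1 = 92
H is normal (ℤ_92 is abelian).
|G/H| = |G| / |H| = 92 / 92 = 1

|G/H| = 1


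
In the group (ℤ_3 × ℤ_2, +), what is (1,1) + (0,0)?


Operation: componentwise addition mod (3, 2)
(1,1) + (0,0) = ((a₁+b₁) mod 3, (a₂+b₂) mod 2) with a = (1,1), b = (0,0)

(1,1) + (0,0) = (1,1)


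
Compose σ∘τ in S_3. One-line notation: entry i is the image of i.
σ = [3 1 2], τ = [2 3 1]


σ∘τ: apply τ first, then σ
1 →τ 2 →σ 1
2 →τ 3 →σ 2
3 →τ 1 →σ 3

σ∘τ = [1 2 3]


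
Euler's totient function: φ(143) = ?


Factor n: 143 = 11 × 13
φ(n) = n · ∏(1 - 1/p) over distinct primes p | n
φ(143) = 143 · (1 - 1/11) · (1 - 1/13) = 120

φ(143) = 120


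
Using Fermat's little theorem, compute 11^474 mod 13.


Fermat's little theorem: if p is prime and gcd(a,p)=1, then a^(p-1) ≡ 1 (mod p)
p = 13 is prime, gcd(11,13) = 1
Reduce exponent: 474 mod 12 = 6
So 11^474 ≡ 11^6 (mod 13)
11^6 mod 13 = 12

11^474 ≡ 12 (mod 13)


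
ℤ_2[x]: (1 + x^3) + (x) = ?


Add coefficients mod 2:
x^0: 1 + 0 = 1 (mod 2)
x^1: 0 + 1 = 1 (mod 2)
x^2: 0 + 0 = 0 (mod 2)
x^3: 1 + 0 = 1 (mod 2)
Result: 1 + x + x^3

f + g = 1 + x + x^3


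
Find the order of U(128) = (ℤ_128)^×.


U(n) is the group of units mod n; |U(n)| = φ(n)
|U(128)| = φ(128) = 64

|U(128) = (ℤ_128)^×| = 64


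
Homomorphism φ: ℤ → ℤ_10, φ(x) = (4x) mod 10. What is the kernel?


Kernel = preimage of identity
ker(φ) = {x ∈ ℤ : 4x ≡ 0 (mod 10)}. gcd(4,10) = 2, so 4x ≡ 0 (mod 10) ⟺ x ≡ 0 (mod 10/2 = 5). Hence ker(φ) = 5ℤ

ker(φ) = 5ℤ


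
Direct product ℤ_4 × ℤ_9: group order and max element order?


|ℤ_4 × ℤ_9| = 4 × 9 = 36
Max element order = lcm(4,9) = 36
Cyclic? Yes (gcd=1)

|ℤ_4×ℤ_9| = 36, max element order = 36


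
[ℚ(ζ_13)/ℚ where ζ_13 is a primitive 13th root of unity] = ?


[ℚ(ζ_n):ℚ] = deg Φ_n(x) = φ(n). Here φ(13) = 12

[ℚ(ζ_13)/ℚ where ζ_13 is a primitive 13th root of unity] = 12


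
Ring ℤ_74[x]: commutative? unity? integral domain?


ℤ_74 has zero divisors (2·37 ≡ 0), and these lift to constant zero divisors in ℤ_74[x]; so not an integral domain
Commutative: Yes
Integral domain: No
Has unity: Yes

ℤ_74[x]: Commutative=Yes, Unity=Yes


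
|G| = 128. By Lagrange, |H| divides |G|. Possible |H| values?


Lagrange's theorem: |H| divides |G|
|G| = 128
Divisors of 128: 1, 2, 4, 8, 16, 32, 64, 128

Possible subgroup orders: {1, 2, 4, 8, 16, 32, 64, 128}


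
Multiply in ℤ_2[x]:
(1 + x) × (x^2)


Expand and collect like terms; reduce coefficients mod 2:
x^0: 1·0 = 0 ≡ 0 (mod 2)
x^1: 1·0 + 1·0 = 0 ≡ 0 (mod 2)
x^2: 1·1 + 1·0 = 1 ≡ 1 (mod 2)
x^3: 1·1 = 1 ≡ 1 (mod 2)
Result: x^2 + x^3

f · g = x^2 + x^3


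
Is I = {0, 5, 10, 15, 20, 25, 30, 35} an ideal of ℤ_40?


Check ideal conditions for I = {0, 5, 10, 15, 20, 25, 30, 35} in ℤ_40:
(1) I is an additive subgroup? Yes
(2) For r ∈ ℤ_40 and a ∈ I: r·a ∈ I? Yes

Yes, I is an ideal of ℤ_40


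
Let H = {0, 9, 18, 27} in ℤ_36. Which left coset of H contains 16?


16 + H = {16 + h (mod 36) : h ∈ H}
16+0=16, 16+9=25, 16+18=34, 16+27=7
16 + H = {7, 16, 25, 34} = 7 + H

16 + H = {7, 16, 25, 34}


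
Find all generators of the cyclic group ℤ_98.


g generates ℤ_n iff gcd(g,n) = 1
Prime factors of 98: 2, 7
Generators are g ∈ {1,...,97} not divisible by any of these primes.
Generators: {1, 3, 5, 9, 11, 13, 15, 17, 19, 23, 25, 27, 29, 31, 33, 37, 39, 41, 43, 45, 47, 51, 53, 55, 57, 59, 61, 65, 67, 69, 71, 73, 75, 79, 81, 83, 85, 87, 89, 93, 95, 97}
Number of generators = φ(98) = 42

Generators of ℤ_98 = {1, 3, 5, 9, 11, 13, 15, 17, 19, 23, 25, 27, 29, 31, 33, 37, 39, 41, 43, 45, 47, 51, 53, 55, 57, 59, 61, 65, 67, 69, 71, 73, 75, 79, 81, 83, 85, 87, 89, 93, 95, 97}


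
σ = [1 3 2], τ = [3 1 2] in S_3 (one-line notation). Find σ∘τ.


σ∘τ: apply τ first, then σ
1 →τ 3 →σ 2
2 →τ 1 →σ 1
3 →τ 2 →σ 3

σ∘τ = [2 1 3]


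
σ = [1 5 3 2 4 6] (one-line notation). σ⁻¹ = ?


To find σ⁻¹, swap domain and range:
σ(1) = 1 → σ⁻¹(1) = 1
σ(2) = 5 → σ⁻¹(5) = 2
σ(3) = 3 → σ⁻¹(3) = 3
σ(4) = 2 → σ⁻¹(2) = 4
σ(5) = 4 → σ⁻¹(4) = 5
σ(6) = 6 → σ⁻¹(6) = 6

σ⁻¹ = [1 4 3 5 2 6]


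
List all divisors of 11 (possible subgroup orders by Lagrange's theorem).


Lagrange's theorem: |H| divides |G|
|G| = 11
Divisors of 11: 1, 11

Possible subgroup orders: {1, 11}


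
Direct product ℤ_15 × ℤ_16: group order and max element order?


|ℤ_15 × ℤ_16| = 15 × 16 = 240
Max element order = lcm(15,16) = 240
Cyclic? Yes (gcd=1)

|ℤ_15×ℤ_16| = 240, max element order = 240


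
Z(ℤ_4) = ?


Z(G) = {g ∈ G | gx = xg for all x ∈ G}
ℤ_4 is abelian, so Z(G) = G

Z(ℤ_4) = ℤ_4


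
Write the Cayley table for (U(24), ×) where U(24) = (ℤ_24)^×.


Elements: {1, 5, 7, 11, 13, 17, 19, 23}
Operation: multiplication mod 24
Entry (a, b) = (a × b) mod 24

Cayley table:
   |  1 |  5 |  7 | 11 | 13 | 17 | 19 | 23
 1 |  1 |  5 |  7 | 11 | 13 | 17 | 19 | 23
 5 |  5 |  1 | 11 |  7 | 17 | 13 | 23 | 19
 7 |  7 | 11 |  1 |  5 | 19 | 23 | 13 | 17
11 | 11 |  7 |  5 |  1 | 23 | 19 | 17 | 13
13 | 13 | 17 | 19 | 23 |  1 |  5 |  7 | 11
17 | 17 | 13 | 23 | 19 |  5 |  1 | 11 |  7
19 | 19 | 23 | 13 | 17 |  7 | 11 |  1 |  5
23 | 23 | 19 | 17 | 13 | 11 |  7 |  5 |  1


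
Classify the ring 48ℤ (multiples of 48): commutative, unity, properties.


48ℤ is a commutative ring under +,× but has no multiplicative identity (1 ∉ 48ℤ); it has no zero divisors, but without unity it is not an integral domain
Commutative: Yes
Integral domain: No
Has unity: No

48ℤ (multiples of 48): Commutative=Yes, Unity=No


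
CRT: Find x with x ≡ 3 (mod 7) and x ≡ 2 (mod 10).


m₁ = 7, m₂ = 10, gcd = 1, so CRT applies. M = m₁·m₂ = 70
Let M₁ = M/m₁ = 10, M₂ = M/m₂ = 7
Find y₁ ≡ M₁⁻¹ (mod m₁): 10⁻¹ ≡ 5 (mod 7)
Find y₂ ≡ M₂⁻¹ (mod m₂): 7⁻¹ ≡ 3 (mod 10)
x = a₁·M₁·y₁ + a₂·M₂·y₂ = 3·10·5 + 2·7·3 = 192
Reduce mod 70: x ≡ 52
Check: 52 mod 7 = 3 ✓, 52 mod 10 = 2 ✓

x ≡ 52 (mod 70)


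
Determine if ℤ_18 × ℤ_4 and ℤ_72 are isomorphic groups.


Comparing ℤ_18 × ℤ_4 and ℤ_72:
gcd(18,4) = 2 ≠ 1. Max element order in ℤ_18×ℤ_4 is lcm(18,4) = 36 < 72, so it has no element of order 72

No, ℤ_18 × ℤ_4 ≇ ℤ_72


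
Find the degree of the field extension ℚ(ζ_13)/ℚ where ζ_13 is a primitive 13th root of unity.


[ℚ(ζ_n):ℚ] = deg Φ_n(x) = φ(n). Here φ(13) = 12

[ℚ(ζ_13)/ℚ where ζ_13 is a primitive 13th root of unity] = 12


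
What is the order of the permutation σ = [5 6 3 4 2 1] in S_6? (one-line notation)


Cycle decomposition: (1 5 2 6)
Cycle lengths: 4
Order = lcm(4) = 4

ord(σ) = 4


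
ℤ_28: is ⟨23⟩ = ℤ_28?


g generates ℤ_n iff gcd(g, n) = 1
gcd(23, 28) = 1
Since gcd = 1, 23 is a generator.

Yes, 23 generates ℤ_28


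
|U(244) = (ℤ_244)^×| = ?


U(n) is the group of units mod n; |U(n)| = φ(n)
|U(244)| = φ(244) = 120

|U(244) = (ℤ_244)^×| = 120


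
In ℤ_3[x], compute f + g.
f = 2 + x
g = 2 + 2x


Add coefficients mod 3:
x^0: 2 + 2 = 1 (mod 3)
x^1: 1 + 2 = 0 (mod 3)
Result: 1

f + g = 1


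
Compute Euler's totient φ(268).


Factor n: 268 = 2^2 × 67
φ(n) = n · ∏(1 - 1/p) over distinct primes p | n
φ(268) = 268 · (1 - 1/2) · (1 - 1/67) = 132

φ(268) = 132


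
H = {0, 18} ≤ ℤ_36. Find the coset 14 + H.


14 + H = {14 + h (mod 36) : h ∈ H}
14+0=14, 14+18=32

14 + H = {14, 32}


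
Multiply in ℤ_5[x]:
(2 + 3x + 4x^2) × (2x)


Expand and collect like terms; reduce coefficients mod 5:
x^0: 2·0 = 0 ≡ 0 (mod 5)
x^1: 2·2 + 3·0 = 4 ≡ 4 (mod 5)
x^2: 3·2 + 4·0 = 6 ≡ 1 (mod 5)
x^3: 4·2 = 8 ≡ 3 (mod 5)
Result: 4x + x^2 + 3x^3

f · g = 4x + x^2 + 3x^3


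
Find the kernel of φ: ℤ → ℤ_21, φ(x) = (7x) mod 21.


Kernel = preimage of identity
ker(φ) = {x ∈ ℤ : 7x ≡ 0 (mod 21)}. gcd(7,21) = 7, so 7x ≡ 0 (mod 21) ⟺ x ≡ 0 (mod 21/7 = 3). Hence ker(φ) = 3ℤ

ker(φ) = 3ℤ


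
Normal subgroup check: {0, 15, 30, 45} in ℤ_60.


H = {0, 15, 30, 45} in ℤ_60
ℤ_60 is abelian; every subgroup of an abelian group is normal

Yes, normal subgroup


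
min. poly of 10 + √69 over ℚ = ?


Let α = 10 + √69. Then α - 10 = √69, so (α - 10)² = 69, giving α² - 20α + 31 = 0. Degree 2 and α ∉ ℚ, so this is the minimal polynomial.

Minimal polynomial: x² - 20x + 31


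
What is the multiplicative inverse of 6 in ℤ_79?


Use the extended Euclidean algorithm to write 1 = 6·s + 79·t; then s mod 79 is the inverse.
Euclidean algorithm:
  6 = 0·79 + 6
  79 = 13·6 + 1
  6 = 6·1 + 0
gcd(6,79) = 1
Back-substitution gives: 6·(-13) + 79·(1) = 1
So 6⁻¹ ≡ -13 ≡ 66 (mod 79)
Check: 6 × 66 = 396 ≡ 1 (mod 79) ✓

6⁻¹ ≡ 66 (mod 79)


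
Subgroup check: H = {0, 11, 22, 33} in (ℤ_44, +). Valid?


Subgroup test for H = {0, 11, 22, 33} in (ℤ_44, +):
(1) 0 ∈ H? Yes
(2) Closure: for all a,b ∈ H, (a+b) mod 44 ∈ H? Yes
(3) Inverses: for all a ∈ H, -a mod 44 ∈ H? Yes

Yes, H is a subgroup of ℤ_44


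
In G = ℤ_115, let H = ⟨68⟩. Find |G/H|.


|⟨68⟩| = n / gcd(68, 115) = 115 / 1 = 115
H is normal (ℤ_115 is abelian).
|G/H| = |G| / |H| = 115 / 115 = 1

|G/H| = 1


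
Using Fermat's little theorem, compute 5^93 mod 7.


Fermat's little theorem: if p is prime and gcd(a,p)=1, then a^(p-1) ≡ 1 (mod p)
p = 7 is prime, gcd(5,7) = 1
Reduce exponent: 93 mod 6 = 3
So 5^93 ≡ 5^3 (mod 7)
5^3 mod 7 = 6

5^93 ≡ 6 (mod 7)


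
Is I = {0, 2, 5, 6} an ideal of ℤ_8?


Check ideal conditions for I = {0, 2, 5, 6} in ℤ_8:
(1) I is an additive subgroup? No
(2) For r ∈ ℤ_8 and a ∈ I: r·a ∈ I? No  [counterexample: r=2, a=2, r·a mod 8 = 4 ∉ I]

No, I is not an ideal of ℤ_8


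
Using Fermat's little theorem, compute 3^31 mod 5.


Fermat's little theorem: if p is prime and gcd(a,p)=1, then a^(p-1) ≡ 1 (mod p)
p = 5 is prime, gcd(3,5) = 1
Reduce exponent: 31 mod 4 = 3
So 3^31 ≡ 3^3 (mod 5)
3^3 mod 5 = 2

3^31 ≡ 2 (mod 5)


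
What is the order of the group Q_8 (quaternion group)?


Q_8 = {±1, ±i, ±j, ±k}
|Q_8| = 8

|Q_8 (quaternion group)| = 8


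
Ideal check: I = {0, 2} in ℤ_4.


Check ideal conditions for I = {0, 2} in ℤ_4:
(1) I is an additive subgroup? Yes
(2) For r ∈ ℤ_4 and a ∈ I: r·a ∈ I? Yes

Yes, I is an ideal of ℤ_4


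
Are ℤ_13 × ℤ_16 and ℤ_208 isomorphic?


Comparing ℤ_13 × ℤ_16 and ℤ_208:
gcd(13,16) = 1, so ℤ_13 × ℤ_16 ≅ ℤ_208 (CRT)

Yes, ℤ_13 × ℤ_16 ≅ ℤ_208


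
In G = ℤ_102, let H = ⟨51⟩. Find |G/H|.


|⟨51⟩| = n / gcd(51, 102) = 102 / 51 = 2
H is normal (ℤ_102 is abelian).
|G/H| = |G| / |H| = 102 / 2 = 51

|G/H| = 51


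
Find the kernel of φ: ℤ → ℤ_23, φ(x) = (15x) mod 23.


Kernel = preimage of identity
ker(φ) = {x ∈ ℤ : 15x ≡ 0 (mod 23)}. gcd(15,23) = 1, so 15x ≡ 0 (mod 23) ⟺ x ≡ 0 (mod 23/1 = 23). Hence ker(φ) = 23ℤ

ker(φ) = 23ℤ


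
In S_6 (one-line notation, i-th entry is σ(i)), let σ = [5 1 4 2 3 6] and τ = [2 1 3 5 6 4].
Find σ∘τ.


σ∘τ: apply τ first, then σ
1 →τ 2 →σ 1
2 →τ 1 →σ 5
3 →τ 3 →σ 4
4 →τ 5 →σ 3
5 →τ 6 →σ 6
6 →τ 4 →σ 2

σ∘τ = [1 5 4 3 6 2]


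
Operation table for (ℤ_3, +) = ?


Elements: {0, 1, 2}
Operation: addition mod 3
Entry (a, b) = (a + b) mod 3

Cayley table:
  | 0 | 1 | 2
0 | 0 | 1 | 2
1 | 1 | 2 | 0
2 | 2 | 0 | 1


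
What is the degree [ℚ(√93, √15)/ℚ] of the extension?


[ℚ(√93,√15):ℚ] = [ℚ(√93,√15):ℚ(√93)]·[ℚ(√93):ℚ] = 2·2 = 4

[ℚ(√93, √15)/ℚ] = 4


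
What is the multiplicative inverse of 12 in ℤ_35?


Use the extended Euclidean algorithm to write 1 = 12·s + 35·t; then s mod 35 is the inverse.
Euclidean algorithm:
  12 = 0·35 + 12
  35 = 2·12 + 11
  12 = 1·11 + 1
  11 = 11·1 + 0
gcd(12,35) = 1
Back-substitution gives: 12·(3) + 35·(-1) = 1
So 12⁻¹ ≡ 3 ≡ 3 (mod 35)
Check: 12 × 3 = 36 ≡ 1 (mod 35) ✓

12⁻¹ ≡ 3 (mod 35)


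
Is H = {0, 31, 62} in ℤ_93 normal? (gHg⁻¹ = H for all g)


H = {0, 31, 62} in ℤ_93
ℤ_93 is abelian; every subgroup of an abelian group is normal

Yes, normal subgroup


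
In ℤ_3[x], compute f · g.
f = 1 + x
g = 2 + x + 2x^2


Expand and collect like terms; reduce coefficients mod 3:
x^0: 1·2 = 2 ≡ 2 (mod 3)
x^1: 1·1 + 1·2 = 3 ≡ 0 (mod 3)
x^2: 1·2 + 1·1 = 3 ≡ 0 (mod 3)
x^3: 1·2 = 2 ≡ 2 (mod 3)
Result: 2 + 2x^3

f · g = 2 + 2x^3


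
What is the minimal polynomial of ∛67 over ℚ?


∛67 satisfies x³ - 67 = 0, irreducible over ℚ (no rational root; 67 is not a perfect cube)

Minimal polynomial: x³ - 67


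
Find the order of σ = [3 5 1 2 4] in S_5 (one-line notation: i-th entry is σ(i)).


Cycle decomposition: (1 3) (2 5 4)
Cycle lengths: 2, 3
Order = lcm(2, 3) = 6

ord(σ) = 6


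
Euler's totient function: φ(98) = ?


Factor n: 98 = 2 × 7^2
φ(n) = n · ∏(1 - 1/p) over distinct primes p | n
φ(98) = 98 · (1 - 1/2) · (1 - 1/7) = 42

φ(98) = 42


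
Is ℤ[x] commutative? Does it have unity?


Polynomial ring over ℤ (an integral domain) is a commutative integral domain with unity 1
Commutative: Yes
Integral domain: Yes
Has unity: Yes

ℤ[x]: Commutative=Yes, Unity=Yes


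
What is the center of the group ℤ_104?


Z(G) = {g ∈ G | gx = xg for all x ∈ G}
ℤ_104 is abelian, so Z(G) = G

Z(ℤ_104) = ℤ_104


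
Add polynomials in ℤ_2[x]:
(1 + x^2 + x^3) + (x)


Add coefficients mod 2:
x^0: 1 + 0 = 1 (mod 2)
x^1: 0 + 1 = 1 (mod 2)
x^2: 1 + 0 = 1 (mod 2)
x^3: 1 + 0 = 1 (mod 2)
Result: 1 + x + x^2 + x^3

f + g = 1 + x + x^2 + x^3


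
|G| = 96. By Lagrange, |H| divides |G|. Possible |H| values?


Lagrange's theorem: |H| divides |G|
|G| = 96
Divisors of 96: 1, 2, 3, 4, 6, 8, 12, 16, 24, 32, 48, 96

Possible subgroup orders: {1, 2, 3, 4, 6, 8, 12, 16, 24, 32, 48, 96}


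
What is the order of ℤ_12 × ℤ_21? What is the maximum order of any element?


|ℤ_12 × ℤ_21| = 12 × 21 = 252
Max element order = lcm(12,21) = 84
Cyclic? No (gcd=3)

|ℤ_12×ℤ_21| = 252, max element order = 84


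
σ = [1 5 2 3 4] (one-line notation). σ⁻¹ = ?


To find σ⁻¹, swap domain and range:
σ(1) = 1 → σ⁻¹(1) = 1
σ(2) = 5 → σ⁻¹(5) = 2
σ(3) = 2 → σ⁻¹(2) = 3
σ(4) = 3 → σ⁻¹(3) = 4
σ(5) = 4 → σ⁻¹(4) = 5

σ⁻¹ = [1 3 4 5 2]


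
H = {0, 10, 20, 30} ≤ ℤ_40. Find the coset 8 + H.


8 + H = {8 + h (mod 40) : h ∈ H}
8+0=8, 8+10=18, 8+20=28, 8+30=38

8 + H = {8, 18, 28, 38}


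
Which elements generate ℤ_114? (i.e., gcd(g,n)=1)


g generates ℤ_n iff gcd(g,n) = 1
Prime factors of 114: 2, 3, 19
Generators are g ∈ {1,...,113} not divisible by any of these primes.
Generators: {1, 5, 7, 11, 13, 17, 23, 25, 29, 31, 35, 37, 41, 43, 47, 49, 53, 55, 59, 61, 65, 67, 71, 73, 77, 79, 83, 85, 89, 91, 97, 101, 103, 107, 109, 113}
Number of generators = φ(114) = 36

Generators of ℤ_114 = {1, 5, 7, 11, 13, 17, 23, 25, 29, 31, 35, 37, 41, 43, 47, 49, 53, 55, 59, 61, 65, 67, 71, 73, 77, 79, 83, 85, 89, 91, 97, 101, 103, 107, 109, 113}


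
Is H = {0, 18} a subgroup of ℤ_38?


Subgroup test for H = {0, 18} in (ℤ_38, +):
(1) 0 ∈ H? Yes
(2) Closure: for all a,b ∈ H, (a+b) mod 38 ∈ H? No  [counterexample: 18 + 18 = 36 ∉ H]
(3) Inverses: for all a ∈ H, -a mod 38 ∈ H? No

No, H is not a subgroup of ℤ_38


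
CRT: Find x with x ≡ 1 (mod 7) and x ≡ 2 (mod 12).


m₁ = 7, m₂ = 12, gcd = 1, so CRT applies. M = m₁·m₂ = 84
Let M₁ = M/m₁ = 12, M₂ = M/m₂ = 7
Find y₁ ≡ M₁⁻¹ (mod m₁): 12⁻¹ ≡ 3 (mod 7)
Find y₂ ≡ M₂⁻¹ (mod m₂): 7⁻¹ ≡ 7 (mod 12)
x = a₁·M₁·y₁ + a₂·M₂·y₂ = 1·12·3 + 2·7·7 = 134
Reduce mod 84: x ≡ 50
Check: 50 mod 7 = 1 ✓, 50 mod 12 = 2 ✓

x ≡ 50 (mod 84)


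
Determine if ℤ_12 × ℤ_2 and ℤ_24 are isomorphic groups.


Comparing ℤ_12 × ℤ_2 and ℤ_24:
gcd(12,2) = 2 ≠ 1. Max element order in ℤ_12×ℤ_2 is lcm(12,2) = 12 < 24, so it has no element of order 24

No, ℤ_12 × ℤ_2 ≇ ℤ_24


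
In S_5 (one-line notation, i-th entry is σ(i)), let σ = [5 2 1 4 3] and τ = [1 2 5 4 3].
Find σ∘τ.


σ∘τ: apply τ first, then σ
1 →τ 1 →σ 5
2 →τ 2 →σ 2
3 →τ 5 →σ 3
4 →τ 4 →σ 4
5 →τ 3 →σ 1

σ∘τ = [5 2 3 4 1]


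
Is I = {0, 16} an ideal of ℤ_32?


Check ideal conditions for I = {0, 16} in ℤ_32:
(1) I is an additive subgroup? Yes
(2) For r ∈ ℤ_32 and a ∈ I: r·a ∈ I? Yes

Yes, I is an ideal of ℤ_32


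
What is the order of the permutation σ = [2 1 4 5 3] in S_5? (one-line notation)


Cycle decomposition: (1 2) (3 4 5)
Cycle lengths: 2, 3
Order = lcm(2, 3) = 6

ord(σ) = 6


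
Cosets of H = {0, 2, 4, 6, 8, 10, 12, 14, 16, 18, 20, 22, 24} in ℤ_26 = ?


H = {0, 2, 4, 6, 8, 10, 12, 14, 16, 18, 20, 22, 24}, |H| = 13
Number of cosets = |G|/|H| = 26/13 = 2
0 + H = {0, 2, 4, 6, 8, 10, 12, 14, 16, 18, 20, 22, 24}
1 + H = {1, 3, 5, 7, 9, 11, 13, 15, 17, 19, 21, 23, 25}

Cosets: 0+H={0,2,4,6,8,10,12,14,16,18,20,22,24}; 1+H={1,3,5,7,9,11,13,15,17,19,21,23,25}


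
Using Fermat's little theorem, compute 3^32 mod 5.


Fermat's little theorem: if p is prime and gcd(a,p)=1, then a^(p-1) ≡ 1 (mod p)
p = 5 is prime, gcd(3,5) = 1
Reduce exponent: 32 mod 4 = 0
So 3^32 ≡ 3^0 (mod 5)
3^0 = 1

3^32 ≡ 1 (mod 5)


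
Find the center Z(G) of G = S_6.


Z(G) = {g ∈ G | gx = xg for all x ∈ G}
S_n is non-abelian for n ≥ 3; Z(S_6) is trivial

Z(S_6) = {e}


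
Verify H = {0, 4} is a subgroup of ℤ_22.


Subgroup test for H = {0, 4} in (ℤ_22, +):
(1) 0 ∈ H? Yes
(2) Closure: for all a,b ∈ H, (a+b) mod 22 ∈ H? No  [counterexample: 4 + 4 = 8 ∉ H]
(3) Inverses: for all a ∈ H, -a mod 22 ∈ H? No

No, H is not a subgroup of ℤ_22


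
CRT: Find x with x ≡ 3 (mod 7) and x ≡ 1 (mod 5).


m₁ = 7, m₂ = 5, gcd = 1, so CRT applies. M = m₁·m₂ = 35
Let M₁ = M/m₁ = 5, M₂ = M/m₂ = 7
Find y₁ ≡ M₁⁻¹ (mod m₁): 5⁻¹ ≡ 3 (mod 7)
Find y₂ ≡ M₂⁻¹ (mod m₂): 7⁻¹ ≡ 3 (mod 5)
x = a₁·M₁·y₁ + a₂·M₂·y₂ = 3·5·3 + 1·7·3 = 66
Reduce mod 35: x ≡ 31
Check: 31 mod 7 = 3 ✓, 31 mod 5 = 1 ✓

x ≡ 31 (mod 35)


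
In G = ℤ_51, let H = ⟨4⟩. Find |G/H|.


|⟨4⟩| = n / gcd(4, 51) = 51 / 1 = 51
H is normal (ℤ_51 is abelian).
|G/H| = |G| / |H| = 51 / 51 = 1

|G/H| = 1


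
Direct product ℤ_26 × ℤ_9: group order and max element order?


|ℤ_26 × ℤ_9| = 26 × 9 = 234
Max element order = lcm(26,9) = 234
Cyclic? Yes (gcd=1)

|ℤ_26×ℤ_9| = 234, max element order = 234


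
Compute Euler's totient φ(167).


Factor n: 167 = 167
φ(n) = n · ∏(1 - 1/p) over distinct primes p | n
φ(167) = 167 · (1 - 1/167) = 166

φ(167) = 166


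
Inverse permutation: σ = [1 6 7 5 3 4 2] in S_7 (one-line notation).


To find σ⁻¹, swap domain and range:
σ(1) = 1 → σ⁻¹(1) = 1
σ(2) = 6 → σ⁻¹(6) = 2
σ(3) = 7 → σ⁻¹(7) = 3
σ(4) = 5 → σ⁻¹(5) = 4
σ(5) = 3 → σ⁻¹(3) = 5
σ(6) = 4 → σ⁻¹(4) = 6
σ(7) = 2 → σ⁻¹(2) = 7

σ⁻¹ = [1 7 5 6 4 2 3]


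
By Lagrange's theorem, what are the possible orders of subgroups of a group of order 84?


Lagrange's theorem: |H| divides |G|
|G| = 84
Divisors of 84: 1, 2, 3, 4, 6, 7, 12, 14, 21, 28, 42, 84

Possible subgroup orders: {1, 2, 3, 4, 6, 7, 12, 14, 21, 28, 42, 84}


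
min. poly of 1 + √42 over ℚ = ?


Let α = 1 + √42. Then α - 1 = √42, so (α - 1)² = 42, giving α² - 2α - 41 = 0. Degree 2 and α ∉ ℚ, so this is the minimal polynomial.

Minimal polynomial: x² - 2x - 41


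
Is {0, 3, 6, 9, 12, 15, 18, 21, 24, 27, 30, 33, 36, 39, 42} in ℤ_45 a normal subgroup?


H = {0, 3, 6, 9, 12, 15, 18, 21, 24, 27, 30, 33, 36, 39, 42} in ℤ_45
ℤ_45 is abelian; every subgroup of an abelian group is normal

Yes, normal subgroup


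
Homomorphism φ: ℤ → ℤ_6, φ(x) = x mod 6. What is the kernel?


Kernel = preimage of identity
ker(φ) = {x ∈ ℤ : x ≡ 0 (mod 6)} = 6ℤ = {0, ±6, ±12, ...}

ker(φ) = 6ℤ


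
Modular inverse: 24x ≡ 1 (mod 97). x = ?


Use the extended Euclidean algorithm to write 1 = 24·s + 97·t; then s mod 97 is the inverse.
Euclidean algorithm:
  24 = 0·97 + 24
  97 = 4·24 + 1
  24 = 24·1 + 0
gcd(24,97) = 1
Back-substitution gives: 24·(-4) + 97·(1) = 1
So 24⁻¹ ≡ -4 ≡ 93 (mod 97)
Check: 24 × 93 = 2232 ≡ 1 (mod 97) ✓

24⁻¹ ≡ 93 (mod 97)


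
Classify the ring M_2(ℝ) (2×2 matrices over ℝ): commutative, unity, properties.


Matrix multiplication is non-commutative for n ≥ 2; the identity matrix I is the unity; singular matrices give zero divisors, so not an integral domain
Commutative: No
Integral domain: No
Has unity: Yes

M_2(ℝ) (2×2 matrices over ℝ): Commutative=No, Unity=Yes


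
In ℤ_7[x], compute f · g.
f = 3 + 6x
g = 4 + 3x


Expand and collect like terms; reduce coefficients mod 7:
x^0: 3·4 = 12 ≡ 5 (mod 7)
x^1: 3·3 + 6·4 = 33 ≡ 5 (mod 7)
x^2: 6·3 = 18 ≡ 4 (mod 7)
Result: 5 + 5x + 4x^2

f · g = 5 + 5x + 4x^2


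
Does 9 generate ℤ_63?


g generates ℤ_n iff gcd(g, n) = 1
gcd(9, 63) = 9
Since gcd = 9 ≠ 1, ⟨9⟩ has order 7 < 63, so 9 is not a generator.

No, 9 does not generate ℤ_63


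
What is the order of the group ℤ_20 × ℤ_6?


|A × B| = |A| · |B|
|ℤ_20 × ℤ_6| = 20 × 6 = 120

|ℤ_20 × ℤ_6| = 120


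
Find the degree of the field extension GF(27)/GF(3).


GF(27) = GF(3^3), so the extension degree is 3

[GF(27)/GF(3)] = 3


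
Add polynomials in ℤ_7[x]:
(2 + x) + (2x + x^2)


Add coefficients mod 7:
x^0: 2 + 0 = 2 (mod 7)
x^1: 1 + 2 = 3 (mod 7)
x^2: 0 + 1 = 1 (mod 7)
Result: 2 + 3x + x^2

f + g = 2 + 3x + x^2


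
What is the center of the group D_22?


Z(G) = {g ∈ G | gx = xg for all x ∈ G}
For even n, Z(D_n) = {e, r^(n/2)}: the 180° rotation r^11 commutes with every reflection and rotation

Z(D_22) = {e, r^11}


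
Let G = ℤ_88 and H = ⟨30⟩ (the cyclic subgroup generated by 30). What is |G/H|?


|⟨30⟩| = n / gcd(30, 88) = 88 / 2 = 44
H is normal (ℤ_88 is abelian).
|G/H| = |G| / |H| = 88 / 44 = 2

|G/H| = 2


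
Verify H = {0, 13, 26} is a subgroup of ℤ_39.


Subgroup test for H = {0, 13, 26} in (ℤ_39, +):
(1) 0 ∈ H? Yes
(2) Closure: for all a,b ∈ H, (a+b) mod 39 ∈ H? Yes
(3) Inverses: for all a ∈ H, -a mod 39 ∈ H? Yes

Yes, H is a subgroup of ℤ_39


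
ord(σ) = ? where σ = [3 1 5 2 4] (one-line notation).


Cycle decomposition: (1 3 5 4 2)
Cycle lengths: 5
Order = lcm(5) = 5

ord(σ) = 5


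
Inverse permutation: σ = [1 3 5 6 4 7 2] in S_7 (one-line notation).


To find σ⁻¹, swap domain and range:
σ(1) = 1 → σ⁻¹(1) = 1
σ(2) = 3 → σ⁻¹(3) = 2
σ(3) = 5 → σ⁻¹(5) = 3
σ(4) = 6 → σ⁻¹(6) = 4
σ(5) = 4 → σ⁻¹(4) = 5
σ(6) = 7 → σ⁻¹(7) = 6
σ(7) = 2 → σ⁻¹(2) = 7

σ⁻¹ = [1 7 2 5 3 4 6]


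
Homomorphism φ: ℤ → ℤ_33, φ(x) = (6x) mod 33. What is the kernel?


Kernel = preimage of identity
ker(φ) = {x ∈ ℤ : 6x ≡ 0 (mod 33)}. gcd(6,33) = 3, so 6x ≡ 0 (mod 33) ⟺ x ≡ 0 (mod 33/3 = 11). Hence ker(φ) = 11ℤ

ker(φ) = 11ℤ


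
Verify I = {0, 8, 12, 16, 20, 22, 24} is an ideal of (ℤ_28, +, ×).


Check ideal conditions for I = {0, 8, 12, 16, 20, 22, 24} in ℤ_28:
(1) I is an additive subgroup? No
(2) For r ∈ ℤ_28 and a ∈ I: r·a ∈ I? No  [counterexample: r=2, a=16, r·a mod 28 = 4 ∉ I]

No, I is not an ideal of ℤ_28


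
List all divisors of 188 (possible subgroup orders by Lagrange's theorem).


Lagrange's theorem: |H| divides |G|
|G| = 188
Divisors of 188: 1, 2, 4, 47, 94, 188

Possible subgroup orders: {1, 2, 4, 47, 94, 188}


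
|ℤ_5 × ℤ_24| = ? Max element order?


|ℤ_5 × ℤ_24| = 5 × 24 = 120
Max element order = lcm(5,24) = 120
Cyclic? Yes (gcd=1)

|ℤ_5×ℤ_24| = 120, max element order = 120


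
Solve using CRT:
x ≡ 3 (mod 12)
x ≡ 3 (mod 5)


m₁ = 12, m₂ = 5, gcd = 1, so CRT applies. M = m₁·m₂ = 60
Let M₁ = M/m₁ = 5, M₂ = M/m₂ = 12
Find y₁ ≡ M₁⁻¹ (mod m₁): 5⁻¹ ≡ 5 (mod 12)
Find y₂ ≡ M₂⁻¹ (mod m₂): 12⁻¹ ≡ 3 (mod 5)
x = a₁·M₁·y₁ + a₂·M₂·y₂ = 3·5·5 + 3·12·3 = 183
Reduce mod 60: x ≡ 3
Check: 3 mod 12 = 3 ✓, 3 mod 5 = 3 ✓

x ≡ 3 (mod 60)


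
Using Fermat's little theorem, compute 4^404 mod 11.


Fermat's little theorem: if p is prime and gcd(a,p)=1, then a^(p-1) ≡ 1 (mod p)
p = 11 is prime, gcd(4,11) = 1
Reduce exponent: 404 mod 10 = 4
So 4^404 ≡ 4^4 (mod 11)
4^4 mod 11 = 3

4^404 ≡ 3 (mod 11)


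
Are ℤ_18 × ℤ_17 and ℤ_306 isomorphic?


Comparing ℤ_18 × ℤ_17 and ℤ_306:
gcd(18,17) = 1, so ℤ_18 × ℤ_17 ≅ ℤ_306 (CRT)

Yes, ℤ_18 × ℤ_17 ≅ ℤ_306


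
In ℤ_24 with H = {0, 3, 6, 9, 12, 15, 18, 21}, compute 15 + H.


15 + H = {15 + h (mod 24) : h ∈ H}
15+0=15, 15+3=18, 15+6=21, 15+9=0, 15+12=3, 15+15=6, 15+18=9, 15+21=12
15 + H = {0, 3, 6, 9, 12, 15, 18, 21} = 0 + H

15 + H = {0, 3, 6, 9, 12, 15, 18, 21}


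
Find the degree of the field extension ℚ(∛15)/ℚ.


∛15 has minimal polynomial x³ - 15 (irreducible over ℚ since 15 is not a perfect cube)

[ℚ(∛15)/ℚ] = 3


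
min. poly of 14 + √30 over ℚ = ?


Let α = 14 + √30. Then α - 14 = √30, so (α - 14)² = 30, giving α² - 28α + 166 = 0. Degree 2 and α ∉ ℚ, so this is the minimal polynomial.

Minimal polynomial: x² - 28x + 166


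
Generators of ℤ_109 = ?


g generates ℤ_n iff gcd(g,n) = 1
Prime factors of 109: 109
Generators are g ∈ {1,...,108} not divisible by any of these primes.
Generators: {1, 2, 3, 4, 5, 6, 7, 8, 9, 10, 11, 12, 13, 14, 15, 16, 17, 18, 19, 20, 21, 22, 23, 24, 25, 26, 27, 28, 29, 30, 31, 32, 33, 34, 35, 36, 37, 38, 39, 40, 41, 42, 43, 44, 45, 46, 47, 48, 49, 50, 51, 52, 53, 54, 55, 56, 57, 58, 59, 60, 61, 62, 63, 64, 65, 66, 67, 68, 69, 70, 71, 72, 73, 74, 75, 76, 77, 78, 79, 80, 81, 82, 83, 84, 85, 86, 87, 88, 89, 90, 91, 92, 93, 94, 95, 96, 97, 98, 99, 100, 101, 102, 103, 104, 105, 106, 107, 108}
Number of generators = φ(109) = 108

Generators of ℤ_109 = {1, 2, 3, 4, 5, 6, 7, 8, 9, 10, 11, 12, 13, 14, 15, 16, 17, 18, 19, 20, 21, 22, 23, 24, 25, 26, 27, 28, 29, 30, 31, 32, 33, 34, 35, 36, 37, 38, 39, 40, 41, 42, 43, 44, 45, 46, 47, 48, 49, 50, 51, 52, 53, 54, 55, 56, 57, 58, 59, 60, 61, 62, 63, 64, 65, 66, 67, 68, 69, 70, 71, 72, 73, 74, 75, 76, 77, 78, 79, 80, 81, 82, 83, 84, 85, 86, 87, 88, 89, 90, 91, 92, 93, 94, 95, 96, 97, 98, 99, 100, 101, 102, 103, 104, 105, 106, 107, 108}


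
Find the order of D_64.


|D_n| = 2n (n rotations and n reflections)
|D_64| = 2×64 = 128

|D_64| = 128


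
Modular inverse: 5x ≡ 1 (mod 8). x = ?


Use the extended Euclidean algorithm to write 1 = 5·s + 8·t; then s mod 8 is the inverse.
Euclidean algorithm:
  5 = 0·8 + 5
  8 = 1·5 + 3
  5 = 1·3 + 2
  3 = 1·2 + 1
  2 = 2·1 + 0
gcd(5,8) = 1
Back-substitution gives: 5·(-3) + 8·(2) = 1
So 5⁻¹ ≡ -3 ≡ 5 (mod 8)
Check: 5 × 5 = 25 ≡ 1 (mod 8) ✓

5⁻¹ ≡ 5 (mod 8)


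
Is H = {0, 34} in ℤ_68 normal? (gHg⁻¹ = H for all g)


H = {0, 34} in ℤ_68
ℤ_68 is abelian; every subgroup of an abelian group is normal

Yes, normal subgroup


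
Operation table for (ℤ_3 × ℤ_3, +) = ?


Elements: {(0,0), (0,1), (0,2), (1,0), (1,1), (1,2), (2,0), (2,1), (2,2)}
Operation: componentwise addition mod (3, 3)
Entry (a, b) = ((a₁+b₁) mod 3, (a₂+b₂) mod 3)

Cayley table:
      | (0,0) | (0,1) | (0,2) | (1,0) | (1,1) | (1,2) | (2,0) | (2,1) | (2,2)
(0,0) | (0,0) | (0,1) | (0,2) | (1,0) | (1,1) | (1,2) | (2,0) | (2,1) | (2,2)
(0,1) | (0,1) | (0,2) | (0,0) | (1,1) | (1,2) | (1,0) | (2,1) | (2,2) | (2,0)
(0,2) | (0,2) | (0,0) | (0,1) | (1,2) | (1,0) | (1,1) | (2,2) | (2,0) | (2,1)
(1,0) | (1,0) | (1,1) | (1,2) | (2,0) | (2,1) | (2,2) | (0,0) | (0,1) | (0,2)
(1,1) | (1,1) | (1,2) | (1,0) | (2,1) | (2,2) | (2,0) | (0,1) | (0,2) | (0,0)
(1,2) | (1,2) | (1,0) | (1,1) | (2,2) | (2,0) | (2,1) | (0,2) | (0,0) | (0,1)
(2,0) | (2,0) | (2,1) | (2,2) | (0,0) | (0,1) | (0,2) | (1,0) | (1,1) | (1,2)
(2,1) | (2,1) | (2,2) | (2,0) | (0,1) | (0,2) | (0,0) | (1,1) | (1,2) | (1,0)
(2,2) | (2,2) | (2,0) | (2,1) | (0,2) | (0,0) | (0,1) | (1,2) | (1,0) | (1,1)


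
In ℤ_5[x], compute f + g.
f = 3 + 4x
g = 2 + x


Add coefficients mod 5:
x^0: 3 + 2 = 0 (mod 5)
x^1: 4 + 1 = 0 (mod 5)
Result: 0

f + g = 0


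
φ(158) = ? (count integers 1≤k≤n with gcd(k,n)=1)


Factor n: 158 = 2 × 79
φ(n) = n · ∏(1 - 1/p) over distinct primes p | n
φ(158) = 158 · (1 - 1/2) · (1 - 1/79) = 78

φ(158) = 78


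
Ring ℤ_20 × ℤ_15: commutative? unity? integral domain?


Direct product ring; commutative with unity (1,1); but (1,0)·(0,1) = (0,0) gives zero divisors, so not an integral domain
Commutative: Yes
Integral domain: No
Has unity: Yes

ℤ_20 × ℤ_15: Commutative=Yes, Unity=Yes


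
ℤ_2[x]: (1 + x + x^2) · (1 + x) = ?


Expand and collect like terms; reduce coefficients mod 2:
x^0: 1·1 = 1 ≡ 1 (mod 2)
x^1: 1·1 + 1·1 = 2 ≡ 0 (mod 2)
x^2: 1·1 + 1·1 = 2 ≡ 0 (mod 2)
x^3: 1·1 = 1 ≡ 1 (mod 2)
Result: 1 + x^3

f · g = 1 + x^3


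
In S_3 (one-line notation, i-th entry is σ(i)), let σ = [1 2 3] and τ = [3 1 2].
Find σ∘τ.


σ∘τ: apply τ first, then σ
1 →τ 3 →σ 3
2 →τ 1 →σ 1
3 →τ 2 →σ 2

σ∘τ = [3 1 2]


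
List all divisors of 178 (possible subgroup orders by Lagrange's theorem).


Lagrange's theorem: |H| divides |G|
|G| = 178
Divisors of 178: 1, 2, 89, 178

Possible subgroup orders: {1, 2, 89, 178}


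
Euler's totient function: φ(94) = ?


Factor n: 94 = 2 × 47
φ(n) = n · ∏(1 - 1/p) over distinct primes p | n
φ(94) = 94 · (1 - 1/2) · (1 - 1/47) = 46

φ(94) = 46


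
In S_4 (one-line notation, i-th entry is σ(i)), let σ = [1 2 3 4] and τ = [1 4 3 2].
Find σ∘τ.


σ∘τ: apply τ first, then σ
1 →τ 1 →σ 1
2 →τ 4 →σ 4
3 →τ 3 →σ 3
4 →τ 2 →σ 2

σ∘τ = [1 4 3 2]


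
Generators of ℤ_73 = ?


g generates ℤ_n iff gcd(g,n) = 1
Prime factors of 73: 73
Generators are g ∈ {1,...,72} not divisible by any of these primes.
Generators: {1, 2, 3, 4, 5, 6, 7, 8, 9, 10, 11, 12, 13, 14, 15, 16, 17, 18, 19, 20, 21, 22, 23, 24, 25, 26, 27, 28, 29, 30, 31, 32, 33, 34, 35, 36, 37, 38, 39, 40, 41, 42, 43, 44, 45, 46, 47, 48, 49, 50, 51, 52, 53, 54, 55, 56, 57, 58, 59, 60, 61, 62, 63, 64, 65, 66, 67, 68, 69, 70, 71, 72}
Number of generators = φ(73) = 72

Generators of ℤ_73 = {1, 2, 3, 4, 5, 6, 7, 8, 9, 10, 11, 12, 13, 14, 15, 16, 17, 18, 19, 20, 21, 22, 23, 24, 25, 26, 27, 28, 29, 30, 31, 32, 33, 34, 35, 36, 37, 38, 39, 40, 41, 42, 43, 44, 45, 46, 47, 48, 49, 50, 51, 52, 53, 54, 55, 56, 57, 58, 59, 60, 61, 62, 63, 64, 65, 66, 67, 68, 69, 70, 71, 72}


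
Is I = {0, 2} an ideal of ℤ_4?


Check ideal conditions for I = {0, 2} in ℤ_4:
(1) I is an additive subgroup? Yes
(2) For r ∈ ℤ_4 and a ∈ I: r·a ∈ I? Yes

Yes, I is an ideal of ℤ_4


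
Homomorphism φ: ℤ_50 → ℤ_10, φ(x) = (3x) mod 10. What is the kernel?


Kernel = preimage of identity
ker(φ) = {x ∈ ℤ_50 : 3x ≡ 0 (mod 10)}. Since 10 | 50, φ is well-defined. The kernel is the cyclic subgroup ⟨10⟩ of ℤ_50 (order 5), i.e. {0, 10, 20, 30, 40}

ker(φ) = {0, 10, 20, 30, 40}


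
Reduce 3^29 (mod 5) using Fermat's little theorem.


Fermat's little theorem: if p is prime and gcd(a,p)=1, then a^(p-1) ≡ 1 (mod p)
p = 5 is prime, gcd(3,5) = 1
Reduce exponent: 29 mod 4 = 1
So 3^29 ≡ 3^1 (mod 5)
3^1 mod 5 = 3

3^29 ≡ 3 (mod 5)


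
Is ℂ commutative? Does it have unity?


ℂ is a field: commutative, has unity, every nonzero element is a unit (hence an integral domain)
Commutative: Yes
Integral domain: Yes
Has unity: Yes

ℂ: Commutative=Yes, Unity=Yes


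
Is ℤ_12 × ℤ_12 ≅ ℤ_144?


Comparing ℤ_12 × ℤ_12 and ℤ_144:
gcd(12,12) = 12 ≠ 1. Max element order in ℤ_12×ℤ_12 is lcm(12,12) = 12 < 144, so it has no element of order 144

No, ℤ_12 × ℤ_12 ≇ ℤ_144


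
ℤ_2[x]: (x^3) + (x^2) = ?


Add coefficients mod 2:
x^0: 0 + 0 = 0 (mod 2)
x^1: 0 + 0 = 0 (mod 2)
x^2: 0 + 1 = 1 (mod 2)
x^3: 1 + 0 = 1 (mod 2)
Result: x^2 + x^3

f + g = x^2 + x^3


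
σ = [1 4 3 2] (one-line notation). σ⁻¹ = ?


To find σ⁻¹, swap domain and range:
σ(1) = 1 → σ⁻¹(1) = 1
σ(2) = 4 → σ⁻¹(4) = 2
σ(3) = 3 → σ⁻¹(3) = 3
σ(4) = 2 → σ⁻¹(2) = 4

σ⁻¹ = [1 4 3 2]


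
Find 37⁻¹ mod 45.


Use the extended Euclidean algorithm to write 1 = 37·s + 45·t; then s mod 45 is the inverse.
Euclidean algorithm:
  37 = 0·45 + 37
  45 = 1·37 + 8
  37 = 4·8 + 5
  8 = 1·5 + 3
  5 = 1·3 + 2
  3 = 1·2 + 1
  2 = 2·1 + 0
gcd(37,45) = 1
Back-substitution gives: 37·(-17) + 45·(14) = 1
So 37⁻¹ ≡ -17 ≡ 28 (mod 45)
Check: 37 × 28 = 1036 ≡ 1 (mod 45) ✓

37⁻¹ ≡ 28 (mod 45)


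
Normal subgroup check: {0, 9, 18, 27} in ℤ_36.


H = {0, 9, 18, 27} in ℤ_36
ℤ_36 is abelian; every subgroup of an abelian group is normal

Yes, normal subgroup


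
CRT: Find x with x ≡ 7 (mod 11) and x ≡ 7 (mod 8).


m₁ = 11, m₂ = 8, gcd = 1, so CRT applies. M = m₁·m₂ = 88
Let M₁ = M/m₁ = 8, M₂ = M/m₂ = 11
Find y₁ ≡ M₁⁻¹ (mod m₁): 8⁻¹ ≡ 7 (mod 11)
Find y₂ ≡ M₂⁻¹ (mod m₂): 11⁻¹ ≡ 3 (mod 8)
x = a₁·M₁·y₁ + a₂·M₂·y₂ = 7·8·7 + 7·11·3 = 623
Reduce mod 88: x ≡ 7
Check: 7 mod 11 = 7 ✓, 7 mod 8 = 7 ✓

x ≡ 7 (mod 88)


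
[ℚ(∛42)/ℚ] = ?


∛42 has minimal polynomial x³ - 42 (irreducible over ℚ since 42 is not a perfect cube)

[ℚ(∛42)/ℚ] = 3


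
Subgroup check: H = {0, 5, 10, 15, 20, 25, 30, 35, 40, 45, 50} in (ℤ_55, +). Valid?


Subgroup test for H = {0, 5, 10, 15, 20, 25, 30, 35, 40, 45, 50} in (ℤ_55, +):
(1) 0 ∈ H? Yes
(2) Closure: for all a,b ∈ H, (a+b) mod 55 ∈ H? Yes
(3) Inverses: for all a ∈ H, -a mod 55 ∈ H? Yes

Yes, H is a subgroup of ℤ_55


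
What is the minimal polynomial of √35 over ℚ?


√35 satisfies x² - 35 = 0, irreducible over ℚ since 35 is squarefree

Minimal polynomial: x² - 35


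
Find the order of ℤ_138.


ℤ_n has n elements.

|ℤ_138| = 138


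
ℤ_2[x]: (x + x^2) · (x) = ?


Expand and collect like terms; reduce coefficients mod 2:
x^0: 0·0 = 0 ≡ 0 (mod 2)
x^1: 0·1 + 1·0 = 0 ≡ 0 (mod 2)
x^2: 1·1 + 1·0 = 1 ≡ 1 (mod 2)
x^3: 1·1 = 1 ≡ 1 (mod 2)
Result: x^2 + x^3

f · g = x^2 + x^3


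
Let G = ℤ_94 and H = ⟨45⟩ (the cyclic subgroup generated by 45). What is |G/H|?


|⟨45⟩| = n / gcd(45, 94) = 94 / 1 = 94
H is normal (ℤ_94 is abelian).
|G/H| = |G| / |H| = 94 / 94 = 1

|G/H| = 1


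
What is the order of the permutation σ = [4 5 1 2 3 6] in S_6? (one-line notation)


Cycle decomposition: (1 4 2 5 3)
Cycle lengths: 5
Order = lcm(5) = 5

ord(σ) = 5


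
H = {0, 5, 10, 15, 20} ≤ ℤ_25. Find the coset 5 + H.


5 + H = {5 + h (mod 25) : h ∈ H}
5+0=5, 5+5=10, 5+10=15, 5+15=20, 5+20=0
5 + H = {0, 5, 10, 15, 20} = 0 + H

5 + H = {0, 5, 10, 15, 20}


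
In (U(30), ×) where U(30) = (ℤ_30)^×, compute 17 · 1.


Operation: multiplication mod 30
17 · 1 = (a × b) mod 30 with a = 17, b = 1

17 · 1 = 17


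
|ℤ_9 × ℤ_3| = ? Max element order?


|ℤ_9 × ℤ_3| = 9 × 3 = 27
Max element order = lcm(9,3) = 9
Cyclic? No (gcd=3)

|ℤ_9×ℤ_3| = 27, max element order = 9


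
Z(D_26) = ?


Z(G) = {g ∈ G | gx = xg for all x ∈ G}
For even n, Z(D_n) = {e, r^(n/2)}: the 180° rotation r^13 commutes with every reflection and rotation

Z(D_26) = {e, r^13}


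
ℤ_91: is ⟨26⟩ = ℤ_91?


g generates ℤ_n iff gcd(g, n) = 1
gcd(26, 91) = 13
Since gcd = 13 ≠ 1, ⟨26⟩ has order 7 < 91, so 26 is not a generator.

No, 26 does not generate ℤ_91


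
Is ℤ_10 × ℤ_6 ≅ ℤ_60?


Comparing ℤ_10 × ℤ_6 and ℤ_60:
gcd(10,6) = 2 ≠ 1. Max element order in ℤ_10×ℤ_6 is lcm(10,6) = 30 < 60, so it has no element of order 60

No, ℤ_10 × ℤ_6 ≇ ℤ_60


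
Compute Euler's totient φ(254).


Factor n: 254 = 2 × 127
φ(n) = n · ∏(1 - 1/p) over distinct primes p | n
φ(254) = 254 · (1 - 1/2) · (1 - 1/127) = 126

φ(254) = 126


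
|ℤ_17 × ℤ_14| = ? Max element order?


|ℤ_17 × ℤ_14| = 17 × 14 = 238
Max element order = lcm(17,14) = 238
Cyclic? Yes (gcd=1)

|ℤ_17×ℤ_14| = 238, max element order = 238


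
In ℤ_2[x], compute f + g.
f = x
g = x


Add coefficients mod 2:
x^0: 0 + 0 = 0 (mod 2)
x^1: 1 + 1 = 0 (mod 2)
Result: 0

f + g = 0


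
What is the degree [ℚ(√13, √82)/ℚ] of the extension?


[ℚ(√13,√82):ℚ] = [ℚ(√13,√82):ℚ(√13)]·[ℚ(√13):ℚ] = 2·2 = 4

[ℚ(√13, √82)/ℚ] = 4


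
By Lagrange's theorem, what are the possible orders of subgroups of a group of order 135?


Lagrange's theorem: |H| divides |G|
|G| = 135
Divisors of 135: 1, 3, 5, 9, 15, 27, 45, 135

Possible subgroup orders: {1, 3, 5, 9, 15, 27, 45, 135}


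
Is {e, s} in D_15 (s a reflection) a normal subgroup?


H = {e, s} in D_15 (s a reflection)
r·s·r⁻¹ = sr⁻² ≠ s for n ≥ 3, so {e, s} is not closed under conjugation

No, not a normal subgroup


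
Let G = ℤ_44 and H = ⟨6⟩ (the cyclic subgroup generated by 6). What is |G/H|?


|⟨6⟩| = n / gcd(6, 44) = 44 / 2 = 22
H is normal (ℤ_44 is abelian).
|G/H| = |G| / |H| = 44 / 22 = 2

|G/H| = 2


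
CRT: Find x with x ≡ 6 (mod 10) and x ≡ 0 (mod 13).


m₁ = 10, m₂ = 13, gcd = 1, so CRT applies. M = m₁·m₂ = 130
Let M₁ = M/m₁ = 13, M₂ = M/m₂ = 10
Find y₁ ≡ M₁⁻¹ (mod m₁): 13⁻¹ ≡ 7 (mod 10)
Find y₂ ≡ M₂⁻¹ (mod m₂): 10⁻¹ ≡ 4 (mod 13)
x = a₁·M₁·y₁ + a₂·M₂·y₂ = 6·13·7 + 0·10·4 = 546
Reduce mod 130: x ≡ 26
Check: 26 mod 10 = 6 ✓, 26 mod 13 = 0 ✓

x ≡ 26 (mod 130)


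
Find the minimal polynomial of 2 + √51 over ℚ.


Let α = 2 + √51. Then α - 2 = √51, so (α - 2)² = 51, giving α² - 4α - 47 = 0. Degree 2 and α ∉ ℚ, so this is the minimal polynomial.

Minimal polynomial: x² - 4x - 47


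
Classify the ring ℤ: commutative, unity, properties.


integers form a commutative ring with unity 1; no zero divisors
Commutative: Yes
Integral domain: Yes
Has unity: Yes

ℤ: Commutative=Yes, Unity=Yes


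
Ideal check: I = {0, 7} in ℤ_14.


Check ideal conditions for I = {0, 7} in ℤ_14:
(1) I is an additive subgroup? Yes
(2) For r ∈ ℤ_14 and a ∈ I: r·a ∈ I? Yes

Yes, I is an ideal of ℤ_14


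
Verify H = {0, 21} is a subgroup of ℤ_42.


Subgroup test for H = {0, 21} in (ℤ_42, +):
(1) 0 ∈ H? Yes
(2) Closure: for all a,b ∈ H, (a+b) mod 42 ∈ H? Yes
(3) Inverses: for all a ∈ H, -a mod 42 ∈ H? Yes

Yes, H is a subgroup of ℤ_42


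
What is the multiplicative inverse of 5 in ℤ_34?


Use the extended Euclidean algorithm to write 1 = 5·s + 34·t; then s mod 34 is the inverse.
Euclidean algorithm:
  5 = 0·34 + 5
  34 = 6·5 + 4
  5 = 1·4 + 1
  4 = 4·1 + 0
gcd(5,34) = 1
Back-substitution gives: 5·(7) + 34·(-1) = 1
So 5⁻¹ ≡ 7 ≡ 7 (mod 34)
Check: 5 × 7 = 35 ≡ 1 (mod 34) ✓

5⁻¹ ≡ 7 (mod 34)
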